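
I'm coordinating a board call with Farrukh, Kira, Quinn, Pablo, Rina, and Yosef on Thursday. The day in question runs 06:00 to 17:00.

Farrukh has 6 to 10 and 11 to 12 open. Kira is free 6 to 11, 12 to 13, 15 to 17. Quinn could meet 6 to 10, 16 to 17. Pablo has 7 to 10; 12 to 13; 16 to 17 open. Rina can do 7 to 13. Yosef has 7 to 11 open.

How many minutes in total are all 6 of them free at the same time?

Farrukh ∩ Kira: 06:00-10:00.
Farrukh ∩ Kira ∩ Quinn: 06:00-10:00.
Farrukh ∩ Kira ∩ Quinn ∩ Pablo: 07:00-10:00.
Farrukh ∩ Kira ∩ Quinn ∩ Pablo ∩ Rina: 07:00-10:00.
Farrukh ∩ Kira ∩ Quinn ∩ Pablo ∩ Rina ∩ Yosef: 07:00-10:00.
That's a single block of 180 minutes.

180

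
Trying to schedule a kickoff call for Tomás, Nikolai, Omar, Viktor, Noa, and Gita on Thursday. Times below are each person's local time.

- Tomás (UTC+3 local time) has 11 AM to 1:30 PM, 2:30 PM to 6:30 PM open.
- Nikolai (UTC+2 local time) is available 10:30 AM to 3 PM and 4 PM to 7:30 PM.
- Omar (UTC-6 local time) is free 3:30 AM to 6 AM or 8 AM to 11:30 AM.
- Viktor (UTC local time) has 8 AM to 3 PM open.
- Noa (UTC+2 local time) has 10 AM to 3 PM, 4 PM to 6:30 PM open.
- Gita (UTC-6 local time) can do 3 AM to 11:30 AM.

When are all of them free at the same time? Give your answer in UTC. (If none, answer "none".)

09:30-10:30, 11:30-12:00, 14:00-15:00

Tomás in UTC: 08:00-10:30, 11:30-15:30 (subtract 3h to convert from UTC+3).
Nikolai in UTC: 08:30-13:00, 14:00-17:30 (subtract 2h to convert from UTC+2).
Omar in UTC: 09:30-12:00, 14:00-17:30 (add 6h to convert from UTC-6).
Viktor in UTC: 08:00-15:00.
Noa in UTC: 08:00-13:00, 14:00-16:30 (subtract 2h to convert from UTC+2).
Gita in UTC: 09:00-17:30 (add 6h to convert from UTC-6).
Tomás ∩ Nikolai: 08:30-10:30, 11:30-13:00, 14:00-15:30.
Tomás ∩ Nikolai ∩ Omar: 09:30-10:30, 11:30-12:00, 14:00-15:30.
Tomás ∩ Nikolai ∩ Omar ∩ Viktor: 09:30-10:30, 11:30-12:00, 14:00-15:00.
Tomás ∩ Nikolai ∩ Omar ∩ Viktor ∩ Noa: 09:30-10:30, 11:30-12:00, 14:00-15:00.
Tomás ∩ Nikolai ∩ Omar ∩ Viktor ∩ Noa ∩ Gita: 09:30-10:30, 11:30-12:00, 14:00-15:00.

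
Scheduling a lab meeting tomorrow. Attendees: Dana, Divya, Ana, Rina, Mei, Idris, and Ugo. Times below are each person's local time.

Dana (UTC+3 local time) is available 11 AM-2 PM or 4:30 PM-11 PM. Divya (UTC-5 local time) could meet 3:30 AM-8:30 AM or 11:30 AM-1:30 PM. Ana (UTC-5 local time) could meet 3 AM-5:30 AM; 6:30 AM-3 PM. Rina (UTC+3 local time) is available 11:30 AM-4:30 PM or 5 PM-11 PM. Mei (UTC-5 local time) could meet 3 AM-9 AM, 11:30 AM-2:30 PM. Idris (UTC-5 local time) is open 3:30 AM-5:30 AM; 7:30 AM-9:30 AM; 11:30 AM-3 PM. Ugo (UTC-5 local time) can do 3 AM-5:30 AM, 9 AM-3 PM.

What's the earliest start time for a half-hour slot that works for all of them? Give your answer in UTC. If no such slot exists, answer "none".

08:30

Dana in UTC: 08:00-11:00, 13:30-20:00 (subtract 3h to convert from UTC+3).
Divya in UTC: 08:30-13:30, 16:30-18:30 (add 5h to convert from UTC-5).
Ana in UTC: 08:00-10:30, 11:30-20:00 (add 5h to convert from UTC-5).
Rina in UTC: 08:30-13:30, 14:00-20:00 (subtract 3h to convert from UTC+3).
Mei in UTC: 08:00-14:00, 16:30-19:30 (add 5h to convert from UTC-5).
Idris in UTC: 08:30-10:30, 12:30-14:30, 16:30-20:00 (add 5h to convert from UTC-5).
Ugo in UTC: 08:00-10:30, 14:00-20:00 (add 5h to convert from UTC-5).
Dana ∩ Divya: 08:30-11:00, 16:30-18:30.
Dana ∩ Divya ∩ Ana: 08:30-10:30, 16:30-18:30.
Dana ∩ Divya ∩ Ana ∩ Rina: 08:30-10:30, 16:30-18:30.
Dana ∩ Divya ∩ Ana ∩ Rina ∩ Mei: 08:30-10:30, 16:30-18:30.
Dana ∩ Divya ∩ Ana ∩ Rina ∩ Mei ∩ Idris: 08:30-10:30, 16:30-18:30.
Dana ∩ Divya ∩ Ana ∩ Rina ∩ Mei ∩ Idris ∩ Ugo: 08:30-10:30, 16:30-18:30.
So the common availability across everyone is 08:30-10:30, 16:30-18:30.
The first common window of at least 30 minutes is 08:30-10:30, so the earliest start is 08:30.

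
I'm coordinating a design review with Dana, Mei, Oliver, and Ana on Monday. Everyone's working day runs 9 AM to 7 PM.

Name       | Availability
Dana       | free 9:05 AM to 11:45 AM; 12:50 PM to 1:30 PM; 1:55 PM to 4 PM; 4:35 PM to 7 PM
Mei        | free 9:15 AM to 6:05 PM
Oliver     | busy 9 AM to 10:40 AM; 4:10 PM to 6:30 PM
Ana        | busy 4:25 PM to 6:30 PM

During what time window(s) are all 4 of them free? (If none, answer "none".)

Dana free: 09:05-11:45, 12:50-13:30, 13:55-16:00, 16:35-19:00.
Mei free: 09:15-18:05.
Oliver free: 10:40-16:10, 18:30-19:00 (invert busy blocks within the working day).
Ana free: 09:00-16:25, 18:30-19:00 (invert busy blocks within the working day).
Dana ∩ Mei: 09:15-11:45, 12:50-13:30, 13:55-16:00, 16:35-18:05.
Dana ∩ Mei ∩ Oliver: 10:40-11:45, 12:50-13:30, 13:55-16:00.
Dana ∩ Mei ∩ Oliver ∩ Ana: 10:40-11:45, 12:50-13:30, 13:55-16:00.

10:40-11:45, 12:50-13:30, 13:55-16:00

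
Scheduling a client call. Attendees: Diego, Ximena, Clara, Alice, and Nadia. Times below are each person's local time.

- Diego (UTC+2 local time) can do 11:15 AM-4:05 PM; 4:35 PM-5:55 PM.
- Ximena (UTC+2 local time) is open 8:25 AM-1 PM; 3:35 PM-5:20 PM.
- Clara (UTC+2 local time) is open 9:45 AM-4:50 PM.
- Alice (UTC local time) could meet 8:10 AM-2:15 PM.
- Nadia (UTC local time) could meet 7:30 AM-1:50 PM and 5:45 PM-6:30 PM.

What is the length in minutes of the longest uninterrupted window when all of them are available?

105

Diego in UTC: 09:15-14:05, 14:35-15:55 (subtract 2h to convert from UTC+2).
Ximena in UTC: 06:25-11:00, 13:35-15:20 (subtract 2h to convert from UTC+2).
Clara in UTC: 07:45-14:50 (subtract 2h to convert from UTC+2).
Alice in UTC: 08:10-14:15.
Nadia in UTC: 07:30-13:50, 17:45-18:30.
Diego ∩ Ximena: 09:15-11:00, 13:35-14:05, 14:35-15:20.
Diego ∩ Ximena ∩ Clara: 09:15-11:00, 13:35-14:05, 14:35-14:50.
Diego ∩ Ximena ∩ Clara ∩ Alice: 09:15-11:00, 13:35-14:05.
Diego ∩ Ximena ∩ Clara ∩ Alice ∩ Nadia: 09:15-11:00, 13:35-13:50.
The longest is 09:15-11:00 at 105 minutes.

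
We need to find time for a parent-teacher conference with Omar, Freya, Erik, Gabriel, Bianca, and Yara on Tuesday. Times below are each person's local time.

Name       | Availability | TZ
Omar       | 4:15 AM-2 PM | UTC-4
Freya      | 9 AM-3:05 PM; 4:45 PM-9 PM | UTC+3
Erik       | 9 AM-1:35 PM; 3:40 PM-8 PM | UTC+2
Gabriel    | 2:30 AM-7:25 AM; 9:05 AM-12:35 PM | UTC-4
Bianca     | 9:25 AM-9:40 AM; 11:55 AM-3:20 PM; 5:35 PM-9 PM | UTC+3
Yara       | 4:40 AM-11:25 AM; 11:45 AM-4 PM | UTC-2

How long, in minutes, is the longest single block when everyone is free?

150

Omar in UTC: 08:15-18:00 (add 4h to convert from UTC-4).
Freya in UTC: 06:00-12:05, 13:45-18:00 (subtract 3h to convert from UTC+3).
Erik in UTC: 07:00-11:35, 13:40-18:00 (subtract 2h to convert from UTC+2).
Gabriel in UTC: 06:30-11:25, 13:05-16:35 (add 4h to convert from UTC-4).
Bianca in UTC: 06:25-06:40, 08:55-12:20, 14:35-18:00 (subtract 3h to convert from UTC+3).
Yara in UTC: 06:40-13:25, 13:45-18:00 (add 2h to convert from UTC-2).
Omar ∩ Freya: 08:15-12:05, 13:45-18:00.
Omar ∩ Freya ∩ Erik: 08:15-11:35, 13:45-18:00.
Omar ∩ Freya ∩ Erik ∩ Gabriel: 08:15-11:25, 13:45-16:35.
Omar ∩ Freya ∩ Erik ∩ Gabriel ∩ Bianca: 08:55-11:25, 14:35-16:35.
Omar ∩ Freya ∩ Erik ∩ Gabriel ∩ Bianca ∩ Yara: 08:55-11:25, 14:35-16:35.
The longest is 08:55-11:25 at 150 minutes.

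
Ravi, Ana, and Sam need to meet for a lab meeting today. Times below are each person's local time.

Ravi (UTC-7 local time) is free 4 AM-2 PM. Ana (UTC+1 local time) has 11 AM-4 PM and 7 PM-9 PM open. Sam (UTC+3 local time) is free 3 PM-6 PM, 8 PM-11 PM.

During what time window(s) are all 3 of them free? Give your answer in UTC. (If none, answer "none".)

12:00-15:00, 18:00-20:00

Ravi in UTC: 11:00-21:00 (add 7h to convert from UTC-7).
Ana in UTC: 10:00-15:00, 18:00-20:00 (subtract 1h to convert from UTC+1).
Sam in UTC: 12:00-15:00, 17:00-20:00 (subtract 3h to convert from UTC+3).
Ravi ∩ Ana: 11:00-15:00, 18:00-20:00.
Ravi ∩ Ana ∩ Sam: 12:00-15:00, 18:00-20:00.
So the common availability across everyone is 12:00-15:00, 18:00-20:00.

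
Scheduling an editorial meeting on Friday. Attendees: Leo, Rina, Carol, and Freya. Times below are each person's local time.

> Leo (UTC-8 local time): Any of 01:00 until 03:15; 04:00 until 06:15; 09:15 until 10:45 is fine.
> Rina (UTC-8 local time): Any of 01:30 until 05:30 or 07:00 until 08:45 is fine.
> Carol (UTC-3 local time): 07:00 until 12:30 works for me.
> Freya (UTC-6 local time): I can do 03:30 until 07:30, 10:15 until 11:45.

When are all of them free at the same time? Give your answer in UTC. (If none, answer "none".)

10:00-11:15, 12:00-13:30

Leo in UTC: 09:00-11:15, 12:00-14:15, 17:15-18:45 (add 8h to convert from UTC-8).
Rina in UTC: 09:30-13:30, 15:00-16:45 (add 8h to convert from UTC-8).
Carol in UTC: 10:00-15:30 (add 3h to convert from UTC-3).
Freya in UTC: 09:30-13:30, 16:15-17:45 (add 6h to convert from UTC-6).
Leo ∩ Rina: 09:30-11:15, 12:00-13:30.
Leo ∩ Rina ∩ Carol: 10:00-11:15, 12:00-13:30.
Leo ∩ Rina ∩ Carol ∩ Freya: 10:00-11:15, 12:00-13:30.
So the common availability across everyone is 10:00-11:15, 12:00-13:30.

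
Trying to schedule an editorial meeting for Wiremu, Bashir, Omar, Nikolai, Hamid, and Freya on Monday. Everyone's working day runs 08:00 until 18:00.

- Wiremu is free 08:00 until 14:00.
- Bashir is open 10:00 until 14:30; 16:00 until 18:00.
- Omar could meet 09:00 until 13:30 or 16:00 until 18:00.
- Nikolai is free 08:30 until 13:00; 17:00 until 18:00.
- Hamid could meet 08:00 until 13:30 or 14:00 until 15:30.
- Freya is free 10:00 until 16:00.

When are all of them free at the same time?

10:00-13:00

Wiremu ∩ Bashir: 10:00-14:00.
Wiremu ∩ Bashir ∩ Omar: 10:00-13:30.
Wiremu ∩ Bashir ∩ Omar ∩ Nikolai: 10:00-13:00.
Wiremu ∩ Bashir ∩ Omar ∩ Nikolai ∩ Hamid: 10:00-13:00.
Wiremu ∩ Bashir ∩ Omar ∩ Nikolai ∩ Hamid ∩ Freya: 10:00-13:00.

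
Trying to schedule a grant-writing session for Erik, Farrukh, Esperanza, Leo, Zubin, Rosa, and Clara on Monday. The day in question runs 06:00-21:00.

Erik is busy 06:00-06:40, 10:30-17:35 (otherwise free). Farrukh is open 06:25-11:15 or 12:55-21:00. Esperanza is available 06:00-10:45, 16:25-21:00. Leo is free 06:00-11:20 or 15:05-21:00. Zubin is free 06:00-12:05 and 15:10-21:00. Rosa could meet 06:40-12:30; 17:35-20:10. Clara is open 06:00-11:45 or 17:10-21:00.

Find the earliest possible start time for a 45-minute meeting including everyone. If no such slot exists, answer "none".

Erik free: 06:40-10:30, 17:35-21:00 (invert busy blocks within the working day).
Farrukh free: 06:25-11:15, 12:55-21:00.
Esperanza free: 06:00-10:45, 16:25-21:00.
Leo free: 06:00-11:20, 15:05-21:00.
Zubin free: 06:00-12:05, 15:10-21:00.
Rosa free: 06:40-12:30, 17:35-20:10.
Clara free: 06:00-11:45, 17:10-21:00.
Erik ∩ Farrukh: 06:40-10:30, 17:35-21:00.
Erik ∩ Farrukh ∩ Esperanza: 06:40-10:30, 17:35-21:00.
Erik ∩ Farrukh ∩ Esperanza ∩ Leo: 06:40-10:30, 17:35-21:00.
Erik ∩ Farrukh ∩ Esperanza ∩ Leo ∩ Zubin: 06:40-10:30, 17:35-21:00.
Erik ∩ Farrukh ∩ Esperanza ∩ Leo ∩ Zubin ∩ Rosa: 06:40-10:30, 17:35-20:10.
Erik ∩ Farrukh ∩ Esperanza ∩ Leo ∩ Zubin ∩ Rosa ∩ Clara: 06:40-10:30, 17:35-20:10.
The first common window of at least 45 minutes is 06:40-10:30, so the earliest start is 06:40.

06:40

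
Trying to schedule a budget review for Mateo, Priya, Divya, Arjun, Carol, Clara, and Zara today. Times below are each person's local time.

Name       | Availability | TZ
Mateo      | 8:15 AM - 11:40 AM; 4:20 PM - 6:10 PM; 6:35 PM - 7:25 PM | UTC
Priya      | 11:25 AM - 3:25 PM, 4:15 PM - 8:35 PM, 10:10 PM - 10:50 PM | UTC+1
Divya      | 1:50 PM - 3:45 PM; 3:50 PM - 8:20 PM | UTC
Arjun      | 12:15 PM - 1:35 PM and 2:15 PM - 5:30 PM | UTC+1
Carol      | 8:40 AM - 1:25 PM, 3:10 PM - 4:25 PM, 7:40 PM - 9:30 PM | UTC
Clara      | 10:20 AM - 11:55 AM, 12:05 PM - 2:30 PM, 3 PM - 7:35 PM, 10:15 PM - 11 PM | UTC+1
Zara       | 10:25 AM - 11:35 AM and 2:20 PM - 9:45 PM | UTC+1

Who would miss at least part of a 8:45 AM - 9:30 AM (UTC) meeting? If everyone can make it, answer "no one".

Arjun, Clara, Divya, Priya, Zara

Mateo in UTC: 08:15-11:40, 16:20-18:10, 18:35-19:25.
Priya in UTC: 10:25-14:25, 15:15-19:35, 21:10-21:50 (subtract 1h to convert from UTC+1).
Divya in UTC: 13:50-15:45, 15:50-20:20.
Arjun in UTC: 11:15-12:35, 13:15-16:30 (subtract 1h to convert from UTC+1).
Carol in UTC: 08:40-13:25, 15:10-16:25, 19:40-21:30.
Clara in UTC: 09:20-10:55, 11:05-13:30, 14:00-18:35, 21:15-22:00 (subtract 1h to convert from UTC+1).
Zara in UTC: 09:25-10:35, 13:20-20:45 (subtract 1h to convert from UTC+1).
Mateo: free for 08:45-09:30. Priya: not fully free for 08:45-09:30. Divya: not fully free for 08:45-09:30. Arjun: not fully free for 08:45-09:30. Carol: free for 08:45-09:30. Clara: not fully free for 08:45-09:30. Zara: not fully free for 08:45-09:30.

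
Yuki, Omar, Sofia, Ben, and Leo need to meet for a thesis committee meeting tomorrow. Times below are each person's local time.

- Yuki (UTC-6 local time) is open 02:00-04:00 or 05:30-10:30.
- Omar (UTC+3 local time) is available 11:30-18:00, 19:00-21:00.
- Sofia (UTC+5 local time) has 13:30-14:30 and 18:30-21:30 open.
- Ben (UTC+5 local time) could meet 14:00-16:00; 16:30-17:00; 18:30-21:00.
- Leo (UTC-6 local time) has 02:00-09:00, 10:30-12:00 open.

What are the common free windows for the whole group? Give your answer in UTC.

09:00-09:30, 13:30-15:00

Yuki in UTC: 08:00-10:00, 11:30-16:30 (add 6h to convert from UTC-6).
Omar in UTC: 08:30-15:00, 16:00-18:00 (subtract 3h to convert from UTC+3).
Sofia in UTC: 08:30-09:30, 13:30-16:30 (subtract 5h to convert from UTC+5).
Ben in UTC: 09:00-11:00, 11:30-12:00, 13:30-16:00 (subtract 5h to convert from UTC+5).
Leo in UTC: 08:00-15:00, 16:30-18:00 (add 6h to convert from UTC-6).
Yuki ∩ Omar: 08:30-10:00, 11:30-15:00, 16:00-16:30.
Yuki ∩ Omar ∩ Sofia: 08:30-09:30, 13:30-15:00, 16:00-16:30.
Yuki ∩ Omar ∩ Sofia ∩ Ben: 09:00-09:30, 13:30-15:00.
Yuki ∩ Omar ∩ Sofia ∩ Ben ∩ Leo: 09:00-09:30, 13:30-15:00.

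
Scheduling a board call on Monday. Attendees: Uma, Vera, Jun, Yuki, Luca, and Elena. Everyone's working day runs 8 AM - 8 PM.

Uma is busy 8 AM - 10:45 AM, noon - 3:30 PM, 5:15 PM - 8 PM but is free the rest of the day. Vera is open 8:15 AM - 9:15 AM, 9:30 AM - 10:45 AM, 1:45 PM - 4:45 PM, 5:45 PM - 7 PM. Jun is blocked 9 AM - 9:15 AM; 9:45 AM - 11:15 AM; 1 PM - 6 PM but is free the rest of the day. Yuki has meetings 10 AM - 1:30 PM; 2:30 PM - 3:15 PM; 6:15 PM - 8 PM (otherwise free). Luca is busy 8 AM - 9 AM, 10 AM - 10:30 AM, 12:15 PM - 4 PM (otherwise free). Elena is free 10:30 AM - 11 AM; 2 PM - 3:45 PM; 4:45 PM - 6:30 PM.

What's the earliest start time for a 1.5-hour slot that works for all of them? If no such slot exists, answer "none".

Uma free: 10:45-12:00, 15:30-17:15 (invert busy blocks within the working day).
Vera free: 08:15-09:15, 09:30-10:45, 13:45-16:45, 17:45-19:00.
Jun free: 08:00-09:00, 09:15-09:45, 11:15-13:00, 18:00-20:00 (invert busy blocks within the working day).
Yuki free: 08:00-10:00, 13:30-14:30, 15:15-18:15 (invert busy blocks within the working day).
Luca free: 09:00-10:00, 10:30-12:15, 16:00-20:00 (invert busy blocks within the working day).
Elena free: 10:30-11:00, 14:00-15:45, 16:45-18:30.
Uma ∩ Vera: 15:30-16:45.
Uma ∩ Vera ∩ Jun: ∅.
Uma ∩ Vera ∩ Jun ∩ Yuki: ∅.
Uma ∩ Vera ∩ Jun ∩ Yuki ∩ Luca: ∅.
Uma ∩ Vera ∩ Jun ∩ Yuki ∩ Luca ∩ Elena: ∅.
There is no time when everyone is free.
No common window is at least 90 minutes long.

none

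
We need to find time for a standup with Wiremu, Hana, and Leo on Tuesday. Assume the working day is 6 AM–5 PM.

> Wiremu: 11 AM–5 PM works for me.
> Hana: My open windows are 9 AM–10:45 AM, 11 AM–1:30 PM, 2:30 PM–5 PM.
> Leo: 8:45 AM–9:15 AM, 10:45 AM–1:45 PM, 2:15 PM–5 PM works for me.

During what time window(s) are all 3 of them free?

11:00-13:30, 14:30-17:00

Wiremu ∩ Hana: 11:00-13:30, 14:30-17:00.
Wiremu ∩ Hana ∩ Leo: 11:00-13:30, 14:30-17:00.
So the common availability across everyone is 11:00-13:30, 14:30-17:00.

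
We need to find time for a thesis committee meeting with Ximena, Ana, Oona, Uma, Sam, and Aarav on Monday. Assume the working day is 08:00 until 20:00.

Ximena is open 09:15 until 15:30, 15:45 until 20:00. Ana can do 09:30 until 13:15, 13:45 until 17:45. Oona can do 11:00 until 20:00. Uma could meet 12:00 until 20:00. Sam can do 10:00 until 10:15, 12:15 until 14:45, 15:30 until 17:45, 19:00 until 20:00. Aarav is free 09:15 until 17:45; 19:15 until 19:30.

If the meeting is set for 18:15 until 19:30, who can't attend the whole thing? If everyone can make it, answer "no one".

Aarav, Ana, Sam

Ximena: free for 18:15-19:30. Ana: not fully free for 18:15-19:30. Oona: free for 18:15-19:30. Uma: free for 18:15-19:30. Sam: not fully free for 18:15-19:30. Aarav: not fully free for 18:15-19:30.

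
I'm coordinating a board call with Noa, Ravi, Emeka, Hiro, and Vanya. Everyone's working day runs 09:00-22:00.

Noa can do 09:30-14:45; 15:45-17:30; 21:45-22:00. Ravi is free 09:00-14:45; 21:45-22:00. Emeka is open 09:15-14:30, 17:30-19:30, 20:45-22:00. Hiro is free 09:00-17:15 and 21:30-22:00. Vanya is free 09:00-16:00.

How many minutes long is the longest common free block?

Noa ∩ Ravi: 09:30-14:45, 21:45-22:00.
Noa ∩ Ravi ∩ Emeka: 09:30-14:30, 21:45-22:00.
Noa ∩ Ravi ∩ Emeka ∩ Hiro: 09:30-14:30, 21:45-22:00.
Noa ∩ Ravi ∩ Emeka ∩ Hiro ∩ Vanya: 09:30-14:30.
So the common availability across everyone is 09:30-14:30.
The longest is 09:30-14:30 at 300 minutes.

300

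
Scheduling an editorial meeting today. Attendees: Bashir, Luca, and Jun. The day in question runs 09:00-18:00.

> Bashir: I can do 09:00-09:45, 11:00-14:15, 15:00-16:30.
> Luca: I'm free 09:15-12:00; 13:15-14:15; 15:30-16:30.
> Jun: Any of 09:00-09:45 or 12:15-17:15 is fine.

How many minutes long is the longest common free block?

60

Bashir ∩ Luca: 09:15-09:45, 11:00-12:00, 13:15-14:15, 15:30-16:30.
Bashir ∩ Luca ∩ Jun: 09:15-09:45, 13:15-14:15, 15:30-16:30.
So the common availability across everyone is 09:15-09:45, 13:15-14:15, 15:30-16:30.
The longest is 13:15-14:15 at 60 minutes.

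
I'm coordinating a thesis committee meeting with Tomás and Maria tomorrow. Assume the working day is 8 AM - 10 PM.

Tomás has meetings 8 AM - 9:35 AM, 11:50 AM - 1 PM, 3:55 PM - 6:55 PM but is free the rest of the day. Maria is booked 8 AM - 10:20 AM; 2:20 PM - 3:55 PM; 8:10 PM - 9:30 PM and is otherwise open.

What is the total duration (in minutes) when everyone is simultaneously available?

Tomás free: 09:35-11:50, 13:00-15:55, 18:55-22:00 (invert busy blocks within the working day).
Maria free: 10:20-14:20, 15:55-20:10, 21:30-22:00 (invert busy blocks within the working day).
Tomás ∩ Maria: 10:20-11:50, 13:00-14:20, 18:55-20:10, 21:30-22:00.
Summing the common windows: 90 + 80 + 75 + 30 = 275 minutes.

275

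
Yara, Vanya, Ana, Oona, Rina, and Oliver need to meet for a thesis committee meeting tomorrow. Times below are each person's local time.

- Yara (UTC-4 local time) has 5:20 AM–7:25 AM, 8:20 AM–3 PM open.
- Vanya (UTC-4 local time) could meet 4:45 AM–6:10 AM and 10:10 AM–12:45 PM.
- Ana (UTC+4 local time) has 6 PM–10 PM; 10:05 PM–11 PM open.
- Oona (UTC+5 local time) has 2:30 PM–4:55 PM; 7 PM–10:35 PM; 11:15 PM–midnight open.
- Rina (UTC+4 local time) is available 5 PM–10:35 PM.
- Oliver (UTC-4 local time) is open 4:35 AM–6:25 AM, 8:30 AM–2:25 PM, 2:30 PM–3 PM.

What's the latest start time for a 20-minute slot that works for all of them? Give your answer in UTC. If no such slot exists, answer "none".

Yara in UTC: 09:20-11:25, 12:20-19:00 (add 4h to convert from UTC-4).
Vanya in UTC: 08:45-10:10, 14:10-16:45 (add 4h to convert from UTC-4).
Ana in UTC: 14:00-18:00, 18:05-19:00 (subtract 4h to convert from UTC+4).
Oona in UTC: 09:30-11:55, 14:00-17:35, 18:15-19:00 (subtract 5h to convert from UTC+5).
Rina in UTC: 13:00-18:35 (subtract 4h to convert from UTC+4).
Oliver in UTC: 08:35-10:25, 12:30-18:25, 18:30-19:00 (add 4h to convert from UTC-4).
Yara ∩ Vanya: 09:20-10:10, 14:10-16:45.
Yara ∩ Vanya ∩ Ana: 14:10-16:45.
Yara ∩ Vanya ∩ Ana ∩ Oona: 14:10-16:45.
Yara ∩ Vanya ∩ Ana ∩ Oona ∩ Rina: 14:10-16:45.
Yara ∩ Vanya ∩ Ana ∩ Oona ∩ Rina ∩ Oliver: 14:10-16:45.
The last common window of at least 20 minutes is 14:10-16:45; a 20-minute meeting can start as late as 16:25 and still end by 16:45.

16:25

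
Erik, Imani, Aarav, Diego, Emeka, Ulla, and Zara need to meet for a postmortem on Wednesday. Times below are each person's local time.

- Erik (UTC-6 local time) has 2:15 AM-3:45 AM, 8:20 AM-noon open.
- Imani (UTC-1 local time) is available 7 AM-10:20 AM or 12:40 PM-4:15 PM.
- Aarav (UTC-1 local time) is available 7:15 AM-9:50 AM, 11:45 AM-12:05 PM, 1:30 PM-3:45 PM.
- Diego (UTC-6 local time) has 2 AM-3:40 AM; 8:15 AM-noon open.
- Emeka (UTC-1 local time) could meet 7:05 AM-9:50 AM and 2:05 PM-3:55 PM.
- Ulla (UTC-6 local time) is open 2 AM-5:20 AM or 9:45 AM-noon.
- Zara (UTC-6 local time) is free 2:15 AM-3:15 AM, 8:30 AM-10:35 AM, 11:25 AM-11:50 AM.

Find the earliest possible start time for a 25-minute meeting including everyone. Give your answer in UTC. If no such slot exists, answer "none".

08:15

Erik in UTC: 08:15-09:45, 14:20-18:00 (add 6h to convert from UTC-6).
Imani in UTC: 08:00-11:20, 13:40-17:15 (add 1h to convert from UTC-1).
Aarav in UTC: 08:15-10:50, 12:45-13:05, 14:30-16:45 (add 1h to convert from UTC-1).
Diego in UTC: 08:00-09:40, 14:15-18:00 (add 6h to convert from UTC-6).
Emeka in UTC: 08:05-10:50, 15:05-16:55 (add 1h to convert from UTC-1).
Ulla in UTC: 08:00-11:20, 15:45-18:00 (add 6h to convert from UTC-6).
Zara in UTC: 08:15-09:15, 14:30-16:35, 17:25-17:50 (add 6h to convert from UTC-6).
Erik ∩ Imani: 08:15-09:45, 14:20-17:15.
Erik ∩ Imani ∩ Aarav: 08:15-09:45, 14:30-16:45.
Erik ∩ Imani ∩ Aarav ∩ Diego: 08:15-09:40, 14:30-16:45.
Erik ∩ Imani ∩ Aarav ∩ Diego ∩ Emeka: 08:15-09:40, 15:05-16:45.
Erik ∩ Imani ∩ Aarav ∩ Diego ∩ Emeka ∩ Ulla: 08:15-09:40, 15:45-16:45.
Erik ∩ Imani ∩ Aarav ∩ Diego ∩ Emeka ∩ Ulla ∩ Zara: 08:15-09:15, 15:45-16:35.
Those are the intersection windows.
The first common window of at least 25 minutes is 08:15-09:15, so the earliest start is 08:15.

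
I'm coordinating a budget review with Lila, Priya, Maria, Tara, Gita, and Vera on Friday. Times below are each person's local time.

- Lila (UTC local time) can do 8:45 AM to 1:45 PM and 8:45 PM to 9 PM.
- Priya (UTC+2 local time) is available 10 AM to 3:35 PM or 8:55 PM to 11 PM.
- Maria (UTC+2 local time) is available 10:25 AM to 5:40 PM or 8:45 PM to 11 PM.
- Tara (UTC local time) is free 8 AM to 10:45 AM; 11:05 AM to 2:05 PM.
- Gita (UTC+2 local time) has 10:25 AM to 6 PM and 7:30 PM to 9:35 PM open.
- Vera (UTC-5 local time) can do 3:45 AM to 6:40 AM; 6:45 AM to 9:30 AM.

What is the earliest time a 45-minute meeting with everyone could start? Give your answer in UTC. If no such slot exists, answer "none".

Lila in UTC: 08:45-13:45, 20:45-21:00.
Priya in UTC: 08:00-13:35, 18:55-21:00 (subtract 2h to convert from UTC+2).
Maria in UTC: 08:25-15:40, 18:45-21:00 (subtract 2h to convert from UTC+2).
Tara in UTC: 08:00-10:45, 11:05-14:05.
Gita in UTC: 08:25-16:00, 17:30-19:35 (subtract 2h to convert from UTC+2).
Vera in UTC: 08:45-11:40, 11:45-14:30 (add 5h to convert from UTC-5).
Lila ∩ Priya: 08:45-13:35, 20:45-21:00.
Lila ∩ Priya ∩ Maria: 08:45-13:35, 20:45-21:00.
Lila ∩ Priya ∩ Maria ∩ Tara: 08:45-10:45, 11:05-13:35.
Lila ∩ Priya ∩ Maria ∩ Tara ∩ Gita: 08:45-10:45, 11:05-13:35.
Lila ∩ Priya ∩ Maria ∩ Tara ∩ Gita ∩ Vera: 08:45-10:45, 11:05-11:40, 11:45-13:35.
Those are the intersection windows.
The first common window of at least 45 minutes is 08:45-10:45, so the earliest start is 08:45.

08:45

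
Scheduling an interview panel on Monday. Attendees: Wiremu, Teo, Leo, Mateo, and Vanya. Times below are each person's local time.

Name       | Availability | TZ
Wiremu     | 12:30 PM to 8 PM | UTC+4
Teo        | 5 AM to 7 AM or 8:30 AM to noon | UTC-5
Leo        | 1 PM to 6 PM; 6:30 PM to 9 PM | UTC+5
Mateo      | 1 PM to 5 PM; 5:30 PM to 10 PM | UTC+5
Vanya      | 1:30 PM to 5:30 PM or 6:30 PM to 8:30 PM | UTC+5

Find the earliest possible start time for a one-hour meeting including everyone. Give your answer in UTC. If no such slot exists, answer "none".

Wiremu in UTC: 08:30-16:00 (subtract 4h to convert from UTC+4).
Teo in UTC: 10:00-12:00, 13:30-17:00 (add 5h to convert from UTC-5).
Leo in UTC: 08:00-13:00, 13:30-16:00 (subtract 5h to convert from UTC+5).
Mateo in UTC: 08:00-12:00, 12:30-17:00 (subtract 5h to convert from UTC+5).
Vanya in UTC: 08:30-12:30, 13:30-15:30 (subtract 5h to convert from UTC+5).
Wiremu ∩ Teo: 10:00-12:00, 13:30-16:00.
Wiremu ∩ Teo ∩ Leo: 10:00-12:00, 13:30-16:00.
Wiremu ∩ Teo ∩ Leo ∩ Mateo: 10:00-12:00, 13:30-16:00.
Wiremu ∩ Teo ∩ Leo ∩ Mateo ∩ Vanya: 10:00-12:00, 13:30-15:30.
The first common window of at least 60 minutes is 10:00-12:00, so the earliest start is 10:00.

10:00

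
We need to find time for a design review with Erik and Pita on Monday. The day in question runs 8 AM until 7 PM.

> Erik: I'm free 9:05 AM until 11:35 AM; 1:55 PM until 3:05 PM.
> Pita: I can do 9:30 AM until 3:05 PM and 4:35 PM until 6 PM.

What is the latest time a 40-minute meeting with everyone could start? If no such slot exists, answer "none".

Erik ∩ Pita: 09:30-11:35, 13:55-15:05.
The last common window of at least 40 minutes is 13:55-15:05; a 40-minute meeting can start as late as 14:25 and still end by 15:05.

14:25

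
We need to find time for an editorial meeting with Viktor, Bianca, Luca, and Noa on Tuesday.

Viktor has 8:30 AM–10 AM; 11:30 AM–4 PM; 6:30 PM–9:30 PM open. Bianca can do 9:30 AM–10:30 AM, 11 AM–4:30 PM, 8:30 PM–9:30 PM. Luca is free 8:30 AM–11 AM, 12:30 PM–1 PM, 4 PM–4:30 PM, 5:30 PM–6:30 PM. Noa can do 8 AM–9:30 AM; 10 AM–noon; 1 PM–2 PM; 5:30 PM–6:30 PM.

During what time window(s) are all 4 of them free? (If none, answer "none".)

none

Viktor ∩ Bianca: 09:30-10:00, 11:30-16:00, 20:30-21:30.
Viktor ∩ Bianca ∩ Luca: 09:30-10:00, 12:30-13:00.
Viktor ∩ Bianca ∩ Luca ∩ Noa: ∅.
There is no time when everyone is free.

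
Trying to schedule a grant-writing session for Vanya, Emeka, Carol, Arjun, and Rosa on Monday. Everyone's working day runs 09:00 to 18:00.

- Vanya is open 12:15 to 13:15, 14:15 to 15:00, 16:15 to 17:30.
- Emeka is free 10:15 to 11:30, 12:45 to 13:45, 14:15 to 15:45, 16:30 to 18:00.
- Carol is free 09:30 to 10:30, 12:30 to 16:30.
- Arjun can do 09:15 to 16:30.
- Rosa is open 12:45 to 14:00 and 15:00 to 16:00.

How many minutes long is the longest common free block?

30

Vanya ∩ Emeka: 12:45-13:15, 14:15-15:00, 16:30-17:30.
Vanya ∩ Emeka ∩ Carol: 12:45-13:15, 14:15-15:00.
Vanya ∩ Emeka ∩ Carol ∩ Arjun: 12:45-13:15, 14:15-15:00.
Vanya ∩ Emeka ∩ Carol ∩ Arjun ∩ Rosa: 12:45-13:15.
So the common availability across everyone is 12:45-13:15.
The longest is 12:45-13:15 at 30 minutes.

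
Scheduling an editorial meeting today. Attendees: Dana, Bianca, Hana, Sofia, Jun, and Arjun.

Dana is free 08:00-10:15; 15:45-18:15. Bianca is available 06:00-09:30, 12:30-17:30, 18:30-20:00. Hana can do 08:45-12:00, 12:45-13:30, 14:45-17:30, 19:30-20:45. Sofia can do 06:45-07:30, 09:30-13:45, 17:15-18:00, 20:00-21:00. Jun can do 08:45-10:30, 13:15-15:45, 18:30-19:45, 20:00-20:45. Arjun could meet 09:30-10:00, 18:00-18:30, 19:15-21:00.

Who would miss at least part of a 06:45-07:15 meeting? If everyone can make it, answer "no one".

Arjun, Dana, Hana, Jun

Dana: not fully free for 06:45-07:15. Bianca: free for 06:45-07:15. Hana: not fully free for 06:45-07:15. Sofia: free for 06:45-07:15. Jun: not fully free for 06:45-07:15. Arjun: not fully free for 06:45-07:15.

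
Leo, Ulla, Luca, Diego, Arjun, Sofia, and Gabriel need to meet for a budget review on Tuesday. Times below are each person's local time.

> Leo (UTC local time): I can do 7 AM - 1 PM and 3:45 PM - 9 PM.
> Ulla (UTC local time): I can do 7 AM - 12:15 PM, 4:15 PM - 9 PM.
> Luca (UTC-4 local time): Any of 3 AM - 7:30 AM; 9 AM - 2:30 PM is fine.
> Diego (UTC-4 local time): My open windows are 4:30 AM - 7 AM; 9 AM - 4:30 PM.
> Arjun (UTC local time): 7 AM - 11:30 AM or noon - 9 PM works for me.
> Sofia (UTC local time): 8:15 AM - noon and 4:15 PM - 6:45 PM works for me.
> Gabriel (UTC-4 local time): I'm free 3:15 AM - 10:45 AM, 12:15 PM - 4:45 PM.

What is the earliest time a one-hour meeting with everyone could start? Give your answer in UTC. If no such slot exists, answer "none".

Leo in UTC: 07:00-13:00, 15:45-21:00.
Ulla in UTC: 07:00-12:15, 16:15-21:00.
Luca in UTC: 07:00-11:30, 13:00-18:30 (add 4h to convert from UTC-4).
Diego in UTC: 08:30-11:00, 13:00-20:30 (add 4h to convert from UTC-4).
Arjun in UTC: 07:00-11:30, 12:00-21:00.
Sofia in UTC: 08:15-12:00, 16:15-18:45.
Gabriel in UTC: 07:15-14:45, 16:15-20:45 (add 4h to convert from UTC-4).
Leo ∩ Ulla: 07:00-12:15, 16:15-21:00.
Leo ∩ Ulla ∩ Luca: 07:00-11:30, 16:15-18:30.
Leo ∩ Ulla ∩ Luca ∩ Diego: 08:30-11:00, 16:15-18:30.
Leo ∩ Ulla ∩ Luca ∩ Diego ∩ Arjun: 08:30-11:00, 16:15-18:30.
Leo ∩ Ulla ∩ Luca ∩ Diego ∩ Arjun ∩ Sofia: 08:30-11:00, 16:15-18:30.
Leo ∩ Ulla ∩ Luca ∩ Diego ∩ Arjun ∩ Sofia ∩ Gabriel: 08:30-11:00, 16:15-18:30.
The first common window of at least 60 minutes is 08:30-11:00, so the earliest start is 08:30.

08:30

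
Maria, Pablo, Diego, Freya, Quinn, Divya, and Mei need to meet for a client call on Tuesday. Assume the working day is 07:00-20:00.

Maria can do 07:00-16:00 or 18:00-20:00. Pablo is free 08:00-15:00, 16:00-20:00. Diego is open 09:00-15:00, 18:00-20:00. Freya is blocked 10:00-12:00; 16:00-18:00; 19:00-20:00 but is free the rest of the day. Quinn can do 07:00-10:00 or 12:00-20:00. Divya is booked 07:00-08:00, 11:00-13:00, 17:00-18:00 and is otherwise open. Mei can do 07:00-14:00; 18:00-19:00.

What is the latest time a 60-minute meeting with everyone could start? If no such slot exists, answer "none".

18:00

Maria free: 07:00-16:00, 18:00-20:00.
Pablo free: 08:00-15:00, 16:00-20:00.
Diego free: 09:00-15:00, 18:00-20:00.
Freya free: 07:00-10:00, 12:00-16:00, 18:00-19:00 (invert busy blocks within the working day).
Quinn free: 07:00-10:00, 12:00-20:00.
Divya free: 08:00-11:00, 13:00-17:00, 18:00-20:00 (invert busy blocks within the working day).
Mei free: 07:00-14:00, 18:00-19:00.
Maria ∩ Pablo: 08:00-15:00, 18:00-20:00.
Maria ∩ Pablo ∩ Diego: 09:00-15:00, 18:00-20:00.
Maria ∩ Pablo ∩ Diego ∩ Freya: 09:00-10:00, 12:00-15:00, 18:00-19:00.
Maria ∩ Pablo ∩ Diego ∩ Freya ∩ Quinn: 09:00-10:00, 12:00-15:00, 18:00-19:00.
Maria ∩ Pablo ∩ Diego ∩ Freya ∩ Quinn ∩ Divya: 09:00-10:00, 13:00-15:00, 18:00-19:00.
Maria ∩ Pablo ∩ Diego ∩ Freya ∩ Quinn ∩ Divya ∩ Mei: 09:00-10:00, 13:00-14:00, 18:00-19:00.
The last common window of at least 60 minutes is 18:00-19:00; a 60-minute meeting can start as late as 18:00 and still end by 19:00.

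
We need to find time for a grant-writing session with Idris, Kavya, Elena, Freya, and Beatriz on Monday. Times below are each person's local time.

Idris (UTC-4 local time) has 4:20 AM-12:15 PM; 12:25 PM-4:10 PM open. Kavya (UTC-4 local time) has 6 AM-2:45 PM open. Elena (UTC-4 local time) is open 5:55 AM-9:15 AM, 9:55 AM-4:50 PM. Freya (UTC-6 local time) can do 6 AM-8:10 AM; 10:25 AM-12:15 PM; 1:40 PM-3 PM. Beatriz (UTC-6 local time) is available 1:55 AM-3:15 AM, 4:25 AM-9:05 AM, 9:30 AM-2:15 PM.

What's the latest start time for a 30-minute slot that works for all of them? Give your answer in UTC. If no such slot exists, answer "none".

17:45

Idris in UTC: 08:20-16:15, 16:25-20:10 (add 4h to convert from UTC-4).
Kavya in UTC: 10:00-18:45 (add 4h to convert from UTC-4).
Elena in UTC: 09:55-13:15, 13:55-20:50 (add 4h to convert from UTC-4).
Freya in UTC: 12:00-14:10, 16:25-18:15, 19:40-21:00 (add 6h to convert from UTC-6).
Beatriz in UTC: 07:55-09:15, 10:25-15:05, 15:30-20:15 (add 6h to convert from UTC-6).
Idris ∩ Kavya: 10:00-16:15, 16:25-18:45.
Idris ∩ Kavya ∩ Elena: 10:00-13:15, 13:55-16:15, 16:25-18:45.
Idris ∩ Kavya ∩ Elena ∩ Freya: 12:00-13:15, 13:55-14:10, 16:25-18:15.
Idris ∩ Kavya ∩ Elena ∩ Freya ∩ Beatriz: 12:00-13:15, 13:55-14:10, 16:25-18:15.
The last common window of at least 30 minutes is 16:25-18:15; a 30-minute meeting can start as late as 17:45 and still end by 18:15.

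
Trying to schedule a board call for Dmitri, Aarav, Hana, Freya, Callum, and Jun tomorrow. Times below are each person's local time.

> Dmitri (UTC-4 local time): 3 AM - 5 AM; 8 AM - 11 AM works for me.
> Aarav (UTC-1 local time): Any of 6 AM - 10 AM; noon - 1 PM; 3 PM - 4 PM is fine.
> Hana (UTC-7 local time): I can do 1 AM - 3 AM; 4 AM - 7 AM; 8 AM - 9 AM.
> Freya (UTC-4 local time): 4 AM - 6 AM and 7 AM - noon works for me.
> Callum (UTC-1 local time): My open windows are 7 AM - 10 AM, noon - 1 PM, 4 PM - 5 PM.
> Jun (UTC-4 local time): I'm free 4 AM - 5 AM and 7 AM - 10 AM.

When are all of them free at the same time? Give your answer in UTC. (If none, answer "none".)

08:00-09:00, 13:00-14:00

Dmitri in UTC: 07:00-09:00, 12:00-15:00 (add 4h to convert from UTC-4).
Aarav in UTC: 07:00-11:00, 13:00-14:00, 16:00-17:00 (add 1h to convert from UTC-1).
Hana in UTC: 08:00-10:00, 11:00-14:00, 15:00-16:00 (add 7h to convert from UTC-7).
Freya in UTC: 08:00-10:00, 11:00-16:00 (add 4h to convert from UTC-4).
Callum in UTC: 08:00-11:00, 13:00-14:00, 17:00-18:00 (add 1h to convert from UTC-1).
Jun in UTC: 08:00-09:00, 11:00-14:00 (add 4h to convert from UTC-4).
Dmitri ∩ Aarav: 07:00-09:00, 13:00-14:00.
Dmitri ∩ Aarav ∩ Hana: 08:00-09:00, 13:00-14:00.
Dmitri ∩ Aarav ∩ Hana ∩ Freya: 08:00-09:00, 13:00-14:00.
Dmitri ∩ Aarav ∩ Hana ∩ Freya ∩ Callum: 08:00-09:00, 13:00-14:00.
Dmitri ∩ Aarav ∩ Hana ∩ Freya ∩ Callum ∩ Jun: 08:00-09:00, 13:00-14:00.
Those are the intersection windows.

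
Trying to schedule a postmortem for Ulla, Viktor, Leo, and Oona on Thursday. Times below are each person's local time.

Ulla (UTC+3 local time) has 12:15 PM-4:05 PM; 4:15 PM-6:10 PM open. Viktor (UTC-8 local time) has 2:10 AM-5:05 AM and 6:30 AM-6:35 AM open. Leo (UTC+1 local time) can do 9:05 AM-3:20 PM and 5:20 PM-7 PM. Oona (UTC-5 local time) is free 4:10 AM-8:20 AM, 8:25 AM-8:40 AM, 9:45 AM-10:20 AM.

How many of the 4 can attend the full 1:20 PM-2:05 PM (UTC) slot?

Ulla in UTC: 09:15-13:05, 13:15-15:10 (subtract 3h to convert from UTC+3).
Viktor in UTC: 10:10-13:05, 14:30-14:35 (add 8h to convert from UTC-8).
Leo in UTC: 08:05-14:20, 16:20-18:00 (subtract 1h to convert from UTC+1).
Oona in UTC: 09:10-13:20, 13:25-13:40, 14:45-15:20 (add 5h to convert from UTC-5).
Ulla and Leo can make the full 13:20-14:05 slot — that's 2.

2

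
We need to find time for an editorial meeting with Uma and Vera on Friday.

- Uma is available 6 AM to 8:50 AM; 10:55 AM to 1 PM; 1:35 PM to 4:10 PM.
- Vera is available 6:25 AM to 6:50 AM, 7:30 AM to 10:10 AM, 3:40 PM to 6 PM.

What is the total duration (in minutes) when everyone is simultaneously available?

Uma ∩ Vera: 06:25-06:50, 07:30-08:50, 15:40-16:10.
Summing the common windows: 25 + 80 + 30 = 135 minutes.

135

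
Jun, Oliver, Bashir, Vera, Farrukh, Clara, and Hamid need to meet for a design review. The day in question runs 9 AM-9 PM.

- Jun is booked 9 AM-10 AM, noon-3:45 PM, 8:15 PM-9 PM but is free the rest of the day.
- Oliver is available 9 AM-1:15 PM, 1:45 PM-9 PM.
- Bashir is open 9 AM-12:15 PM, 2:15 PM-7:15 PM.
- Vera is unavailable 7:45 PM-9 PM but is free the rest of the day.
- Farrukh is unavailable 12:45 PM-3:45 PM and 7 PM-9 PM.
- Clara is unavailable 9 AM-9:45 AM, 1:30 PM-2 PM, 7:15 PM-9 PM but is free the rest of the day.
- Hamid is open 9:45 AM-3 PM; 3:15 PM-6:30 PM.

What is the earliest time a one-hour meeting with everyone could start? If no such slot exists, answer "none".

Jun free: 10:00-12:00, 15:45-20:15 (invert busy blocks within the working day).
Oliver free: 09:00-13:15, 13:45-21:00.
Bashir free: 09:00-12:15, 14:15-19:15.
Vera free: 09:00-19:45 (invert busy blocks within the working day).
Farrukh free: 09:00-12:45, 15:45-19:00 (invert busy blocks within the working day).
Clara free: 09:45-13:30, 14:00-19:15 (invert busy blocks within the working day).
Hamid free: 09:45-15:00, 15:15-18:30.
Jun ∩ Oliver: 10:00-12:00, 15:45-20:15.
Jun ∩ Oliver ∩ Bashir: 10:00-12:00, 15:45-19:15.
Jun ∩ Oliver ∩ Bashir ∩ Vera: 10:00-12:00, 15:45-19:15.
Jun ∩ Oliver ∩ Bashir ∩ Vera ∩ Farrukh: 10:00-12:00, 15:45-19:00.
Jun ∩ Oliver ∩ Bashir ∩ Vera ∩ Farrukh ∩ Clara: 10:00-12:00, 15:45-19:00.
Jun ∩ Oliver ∩ Bashir ∩ Vera ∩ Farrukh ∩ Clara ∩ Hamid: 10:00-12:00, 15:45-18:30.
The first common window of at least 60 minutes is 10:00-12:00, so the earliest start is 10:00.

10:00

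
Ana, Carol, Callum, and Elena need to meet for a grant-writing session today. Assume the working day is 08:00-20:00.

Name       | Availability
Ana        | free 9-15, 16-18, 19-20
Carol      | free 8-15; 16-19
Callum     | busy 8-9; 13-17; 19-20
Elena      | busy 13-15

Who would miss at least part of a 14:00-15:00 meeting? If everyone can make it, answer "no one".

Callum, Elena

Ana free: 09:00-15:00, 16:00-18:00, 19:00-20:00.
Carol free: 08:00-15:00, 16:00-19:00.
Callum free: 09:00-13:00, 17:00-19:00 (invert busy blocks within the working day).
Elena free: 08:00-13:00, 15:00-20:00 (invert busy blocks within the working day).
Ana: free for 14:00-15:00. Carol: free for 14:00-15:00. Callum: not fully free for 14:00-15:00. Elena: not fully free for 14:00-15:00.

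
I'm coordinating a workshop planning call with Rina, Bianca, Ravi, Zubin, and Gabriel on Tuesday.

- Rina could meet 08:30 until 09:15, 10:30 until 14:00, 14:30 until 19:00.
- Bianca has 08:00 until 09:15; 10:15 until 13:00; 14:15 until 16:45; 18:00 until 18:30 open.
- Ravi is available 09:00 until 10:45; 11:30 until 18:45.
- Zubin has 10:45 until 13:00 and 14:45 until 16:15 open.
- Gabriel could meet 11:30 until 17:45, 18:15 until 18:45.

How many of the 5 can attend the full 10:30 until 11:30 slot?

Rina and Bianca can make the full 10:30-11:30 slot — that's 2.

2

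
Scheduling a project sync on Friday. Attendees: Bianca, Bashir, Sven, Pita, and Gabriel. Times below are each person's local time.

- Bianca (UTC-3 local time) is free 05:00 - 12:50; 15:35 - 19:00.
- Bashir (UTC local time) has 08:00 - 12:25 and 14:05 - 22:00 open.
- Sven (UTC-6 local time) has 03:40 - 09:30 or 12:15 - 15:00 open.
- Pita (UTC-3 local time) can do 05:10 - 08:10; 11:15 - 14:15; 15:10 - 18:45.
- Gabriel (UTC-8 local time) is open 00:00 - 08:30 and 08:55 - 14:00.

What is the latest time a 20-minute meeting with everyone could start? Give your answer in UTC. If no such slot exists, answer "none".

20:40

Bianca in UTC: 08:00-15:50, 18:35-22:00 (add 3h to convert from UTC-3).
Bashir in UTC: 08:00-12:25, 14:05-22:00.
Sven in UTC: 09:40-15:30, 18:15-21:00 (add 6h to convert from UTC-6).
Pita in UTC: 08:10-11:10, 14:15-17:15, 18:10-21:45 (add 3h to convert from UTC-3).
Gabriel in UTC: 08:00-16:30, 16:55-22:00 (add 8h to convert from UTC-8).
Bianca ∩ Bashir: 08:00-12:25, 14:05-15:50, 18:35-22:00.
Bianca ∩ Bashir ∩ Sven: 09:40-12:25, 14:05-15:30, 18:35-21:00.
Bianca ∩ Bashir ∩ Sven ∩ Pita: 09:40-11:10, 14:15-15:30, 18:35-21:00.
Bianca ∩ Bashir ∩ Sven ∩ Pita ∩ Gabriel: 09:40-11:10, 14:15-15:30, 18:35-21:00.
The last common window of at least 20 minutes is 18:35-21:00; a 20-minute meeting can start as late as 20:40 and still end by 21:00.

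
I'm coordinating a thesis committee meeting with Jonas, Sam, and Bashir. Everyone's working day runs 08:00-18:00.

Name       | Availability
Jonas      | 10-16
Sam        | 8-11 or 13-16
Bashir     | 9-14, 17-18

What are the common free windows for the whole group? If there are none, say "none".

10:00-11:00, 13:00-14:00

Jonas ∩ Sam: 10:00-11:00, 13:00-16:00.
Jonas ∩ Sam ∩ Bashir: 10:00-11:00, 13:00-14:00.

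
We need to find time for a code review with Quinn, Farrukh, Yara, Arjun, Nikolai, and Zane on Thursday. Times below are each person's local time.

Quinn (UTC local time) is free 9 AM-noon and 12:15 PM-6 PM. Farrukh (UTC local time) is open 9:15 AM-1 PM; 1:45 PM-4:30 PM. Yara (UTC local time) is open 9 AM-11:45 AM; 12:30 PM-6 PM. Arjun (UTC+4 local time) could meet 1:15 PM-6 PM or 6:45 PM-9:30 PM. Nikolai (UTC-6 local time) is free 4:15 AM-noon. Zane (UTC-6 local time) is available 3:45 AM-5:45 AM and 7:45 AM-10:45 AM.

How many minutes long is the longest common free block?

105

Quinn in UTC: 09:00-12:00, 12:15-18:00.
Farrukh in UTC: 09:15-13:00, 13:45-16:30.
Yara in UTC: 09:00-11:45, 12:30-18:00.
Arjun in UTC: 09:15-14:00, 14:45-17:30 (subtract 4h to convert from UTC+4).
Nikolai in UTC: 10:15-18:00 (add 6h to convert from UTC-6).
Zane in UTC: 09:45-11:45, 13:45-16:45 (add 6h to convert from UTC-6).
Quinn ∩ Farrukh: 09:15-12:00, 12:15-13:00, 13:45-16:30.
Quinn ∩ Farrukh ∩ Yara: 09:15-11:45, 12:30-13:00, 13:45-16:30.
Quinn ∩ Farrukh ∩ Yara ∩ Arjun: 09:15-11:45, 12:30-13:00, 13:45-14:00, 14:45-16:30.
Quinn ∩ Farrukh ∩ Yara ∩ Arjun ∩ Nikolai: 10:15-11:45, 12:30-13:00, 13:45-14:00, 14:45-16:30.
Quinn ∩ Farrukh ∩ Yara ∩ Arjun ∩ Nikolai ∩ Zane: 10:15-11:45, 13:45-14:00, 14:45-16:30.
The longest is 14:45-16:30 at 105 minutes.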